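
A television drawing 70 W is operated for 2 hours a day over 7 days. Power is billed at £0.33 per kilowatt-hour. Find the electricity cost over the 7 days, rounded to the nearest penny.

Runtime = 2 h/day × 7 days = 14 h
Energy = 0.07 kW × 14 h = 0.98 kWh
Cost = 0.98 kWh × £0.33/kWh = £0.32

£0.32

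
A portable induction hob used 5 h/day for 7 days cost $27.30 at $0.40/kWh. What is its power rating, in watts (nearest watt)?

Energy = $27.30 ÷ $0.40/kWh = 68.25 kWh
Runtime = 5 h/day × 7 days = 35 h
Power = 68.25 kWh ÷ 35 h = 1.95 kW = 1950 W

1950 W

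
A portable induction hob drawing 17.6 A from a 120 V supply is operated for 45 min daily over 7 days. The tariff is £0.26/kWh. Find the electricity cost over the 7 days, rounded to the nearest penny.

£2.88

Power = 17.6 A × 120 V = 2112 W = 2.112 kW
Runtime = 45 min × 7 = 315 min = 5.25 h
Energy = 2.112 kW × 5.25 h = 11.088 kWh
Cost = 11.088 kWh × £0.26/kWh = £2.88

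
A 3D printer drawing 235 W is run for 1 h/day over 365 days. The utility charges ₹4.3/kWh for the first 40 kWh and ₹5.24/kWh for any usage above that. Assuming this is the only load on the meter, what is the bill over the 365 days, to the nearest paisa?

Runtime = 1 h/day × 365 days = 365 h
Energy = 0.235 kW × 365 h = 85.775 kWh
Tier 1 (0–40 kWh): 40 × ₹4.3 = ₹172
Above 40 kWh: 45.775 × ₹5.24 = ₹239.861
Bill = ₹411.86

₹411.86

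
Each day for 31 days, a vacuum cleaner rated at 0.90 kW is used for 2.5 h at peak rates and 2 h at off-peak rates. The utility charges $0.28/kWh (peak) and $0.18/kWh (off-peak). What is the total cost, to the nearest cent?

$29.57

Peak energy = 0.9 kW × 2.5 h × 31 = 69.75 kWh
Off-peak energy = 0.9 kW × 2 h × 31 = 55.8 kWh
Cost = 69.75 × $0.28 + 55.8 × $0.18 = $19.53 + $10.044 = $29.57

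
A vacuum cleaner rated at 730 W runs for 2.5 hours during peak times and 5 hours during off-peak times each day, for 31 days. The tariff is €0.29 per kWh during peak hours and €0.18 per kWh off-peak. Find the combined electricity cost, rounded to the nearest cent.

Peak energy = 0.73 kW × 2.5 h × 31 = 56.575 kWh
Off-peak energy = 0.73 kW × 5 h × 31 = 113.15 kWh
Cost = 56.575 × €0.29 + 113.15 × €0.18 = €16.40675 + €20.367 = €36.77

€36.77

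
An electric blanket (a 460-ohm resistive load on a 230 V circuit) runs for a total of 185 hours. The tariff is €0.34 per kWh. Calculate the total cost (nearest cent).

Power = V²/R = 230²/460 = 115 W = 0.115 kW
Energy = 0.115 kW × 185 h = 21.275 kWh
Cost = 21.275 kWh × €0.34/kWh = €7.23

€7.23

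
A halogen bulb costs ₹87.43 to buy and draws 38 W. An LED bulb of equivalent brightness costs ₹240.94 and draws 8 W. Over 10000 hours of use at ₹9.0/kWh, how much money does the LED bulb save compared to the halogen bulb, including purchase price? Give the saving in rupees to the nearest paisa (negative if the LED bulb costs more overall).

₹2546.49

halogen bulb: ₹87.43 + (38/1000) kW × 10000 h × ₹9.0 = ₹87.43 + ₹3420 = ₹3507.43
LED bulb: ₹240.94 + (8/1000) kW × 10000 h × ₹9.0 = ₹240.94 + ₹720 = ₹960.94
Saving = ₹3507.43 − ₹960.94 = ₹2546.49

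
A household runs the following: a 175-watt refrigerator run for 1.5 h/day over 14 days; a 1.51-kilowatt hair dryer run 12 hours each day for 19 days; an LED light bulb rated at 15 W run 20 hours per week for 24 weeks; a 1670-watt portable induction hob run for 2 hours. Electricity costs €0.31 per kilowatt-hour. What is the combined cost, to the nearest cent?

refrigerator: Runtime = 1.5 h/day × 14 days = 21 h
refrigerator: 0.175 kW × 21 h = 3.675 kWh
hair dryer: Runtime = 12 h/day × 19 days = 228 h
hair dryer: 1.51 kW × 228 h = 344.28 kWh
LED light bulb: Runtime = 20 h/week × 24 weeks = 480 h
LED light bulb: 0.015 kW × 480 h = 7.2 kWh
portable induction hob: 1.67 kW × 2 h = 3.34 kWh
Total energy = 358.495 kWh
Cost = 358.495 × €0.31 = €111.13

€111.13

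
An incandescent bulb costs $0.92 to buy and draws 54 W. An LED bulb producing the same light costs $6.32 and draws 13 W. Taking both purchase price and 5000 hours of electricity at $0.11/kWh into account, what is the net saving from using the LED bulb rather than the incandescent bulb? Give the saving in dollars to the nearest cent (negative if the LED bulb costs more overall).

incandescent bulb: $0.92 + (54/1000) kW × 5000 h × $0.11 = $0.92 + $29.7 = $30.62
LED bulb: $6.32 + (13/1000) kW × 5000 h × $0.11 = $6.32 + $7.15 = $13.47
Saving = $30.62 − $13.47 = $17.15

$17.15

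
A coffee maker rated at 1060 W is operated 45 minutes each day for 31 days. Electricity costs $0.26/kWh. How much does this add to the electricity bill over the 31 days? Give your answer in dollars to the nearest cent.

Runtime = 45 min × 31 = 1395 min = 23.25 h
Energy = 1.06 kW × 23.25 h = 24.645 kWh
Cost = 24.645 kWh × $0.26/kWh = $6.41

$6.41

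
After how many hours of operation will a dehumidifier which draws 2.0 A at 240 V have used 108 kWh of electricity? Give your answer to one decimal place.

Power = 2.0 A × 240 V = 480 W = 0.48 kW
Hours = 108 kWh ÷ 0.48 kW = 225.0 h

225.0 h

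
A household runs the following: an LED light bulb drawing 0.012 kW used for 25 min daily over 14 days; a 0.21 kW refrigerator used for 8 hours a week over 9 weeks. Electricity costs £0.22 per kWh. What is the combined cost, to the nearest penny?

£3.34

LED light bulb: Runtime = 25 min × 14 = 350 min = 5.833333… h
LED light bulb: 0.012 kW × 5.833333… h = 0.07 kWh
refrigerator: Runtime = 8 h/week × 9 weeks = 72 h
refrigerator: 0.21 kW × 72 h = 15.12 kWh
Total energy = 15.19 kWh
Cost = 15.19 × £0.22 = £3.34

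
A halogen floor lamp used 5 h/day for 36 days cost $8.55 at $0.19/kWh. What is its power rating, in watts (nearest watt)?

250 W

Energy = $8.55 ÷ $0.19/kWh = 45 kWh
Runtime = 5 h/day × 36 days = 180 h
Power = 45 kWh ÷ 180 h = 0.25 kW = 250 W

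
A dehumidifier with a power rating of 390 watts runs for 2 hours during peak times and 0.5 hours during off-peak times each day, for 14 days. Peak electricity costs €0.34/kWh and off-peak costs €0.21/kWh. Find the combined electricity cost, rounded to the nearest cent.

Peak energy = 0.39 kW × 2 h × 14 = 10.92 kWh
Off-peak energy = 0.39 kW × 0.5 h × 14 = 2.73 kWh
Cost = 10.92 × €0.34 + 2.73 × €0.21 = €3.7128 + €0.5733 = €4.29

€4.29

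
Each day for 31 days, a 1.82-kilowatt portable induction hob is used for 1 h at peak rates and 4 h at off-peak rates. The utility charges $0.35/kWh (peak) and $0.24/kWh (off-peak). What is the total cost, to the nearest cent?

Peak energy = 1.82 kW × 1 h × 31 = 56.42 kWh
Off-peak energy = 1.82 kW × 4 h × 31 = 225.68 kWh
Cost = 56.42 × $0.35 + 225.68 × $0.24 = $19.747 + $54.1632 = $73.91

$73.91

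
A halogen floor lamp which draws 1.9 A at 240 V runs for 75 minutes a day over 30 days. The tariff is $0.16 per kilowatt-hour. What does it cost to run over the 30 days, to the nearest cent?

$2.74

Power = 1.9 A × 240 V = 456 W = 0.456 kW
Runtime = 75 min × 30 = 2250 min = 37.5 h
Energy = 0.456 kW × 37.5 h = 17.1 kWh
Cost = 17.1 kWh × $0.16/kWh = $2.74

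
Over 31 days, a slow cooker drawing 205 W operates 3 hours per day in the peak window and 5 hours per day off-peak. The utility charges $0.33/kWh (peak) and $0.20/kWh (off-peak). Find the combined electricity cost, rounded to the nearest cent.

$12.65

Peak energy = 0.205 kW × 3 h × 31 = 19.065 kWh
Off-peak energy = 0.205 kW × 5 h × 31 = 31.775 kWh
Cost = 19.065 × $0.33 + 31.775 × $0.20 = $6.29145 + $6.355 = $12.65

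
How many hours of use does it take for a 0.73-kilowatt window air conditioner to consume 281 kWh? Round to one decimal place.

384.9 h

Hours = 281 kWh ÷ 0.73 kW = 384.9 h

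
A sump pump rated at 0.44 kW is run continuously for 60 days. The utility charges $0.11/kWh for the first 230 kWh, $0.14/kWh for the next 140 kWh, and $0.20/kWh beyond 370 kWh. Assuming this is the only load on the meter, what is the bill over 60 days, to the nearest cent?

Runtime = 24 h × 60 = 1440 h
Energy = 0.44 kW × 1440 h = 633.6 kWh
Tier 1 (0–230 kWh): 230 × $0.11 = $25.3
Tier 2 (230–370 kWh): 140 × $0.14 = $19.6
Above 370 kWh: 263.6 × $0.20 = $52.72
Bill = $97.62

$97.62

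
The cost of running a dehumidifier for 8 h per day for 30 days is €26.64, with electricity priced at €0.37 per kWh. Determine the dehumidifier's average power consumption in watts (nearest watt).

Energy = €26.64 ÷ €0.37/kWh = 72 kWh
Runtime = 8 h/day × 30 days = 240 h
Power = 72 kWh ÷ 240 h = 0.3 kW = 300 W

300 W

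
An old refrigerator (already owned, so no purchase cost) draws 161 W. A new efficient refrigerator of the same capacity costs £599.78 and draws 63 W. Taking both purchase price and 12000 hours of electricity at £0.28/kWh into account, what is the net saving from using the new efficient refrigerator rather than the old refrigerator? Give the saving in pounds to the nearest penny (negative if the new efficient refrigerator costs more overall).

-£270.50

old refrigerator: £0.00 + (161/1000) kW × 12000 h × £0.28 = £0.00 + £540.96 = £540.96
new efficient refrigerator: £599.78 + (63/1000) kW × 12000 h × £0.28 = £599.78 + £211.68 = £811.46
Saving = £540.96 − £811.46 = −£270.5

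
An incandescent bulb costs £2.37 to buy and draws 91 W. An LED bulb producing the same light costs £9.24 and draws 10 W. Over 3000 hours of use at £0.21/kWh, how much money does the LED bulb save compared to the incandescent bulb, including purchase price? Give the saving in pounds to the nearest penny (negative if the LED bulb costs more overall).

incandescent bulb: £2.37 + (91/1000) kW × 3000 h × £0.21 = £2.37 + £57.33 = £59.7
LED bulb: £9.24 + (10/1000) kW × 3000 h × £0.21 = £9.24 + £6.3 = £15.54
Saving = £59.7 − £15.54 = £44.16

£44.16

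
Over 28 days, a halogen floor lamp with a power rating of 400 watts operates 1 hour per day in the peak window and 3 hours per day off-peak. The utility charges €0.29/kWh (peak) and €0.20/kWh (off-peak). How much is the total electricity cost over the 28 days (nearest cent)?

Peak energy = 0.4 kW × 1 h × 28 = 11.2 kWh
Off-peak energy = 0.4 kW × 3 h × 28 = 33.6 kWh
Cost = 11.2 × €0.29 + 33.6 × €0.20 = €3.248 + €6.72 = €9.97

€9.97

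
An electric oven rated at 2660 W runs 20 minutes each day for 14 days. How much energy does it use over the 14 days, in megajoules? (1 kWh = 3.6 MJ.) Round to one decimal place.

Runtime = 20 min × 14 = 280 min = 4.666666… h
Energy = 2.66 kW × 4.666666… h = 12.413333… kWh
= 12.413333… × 3.6 MJ = 44.7 MJ

44.7 MJ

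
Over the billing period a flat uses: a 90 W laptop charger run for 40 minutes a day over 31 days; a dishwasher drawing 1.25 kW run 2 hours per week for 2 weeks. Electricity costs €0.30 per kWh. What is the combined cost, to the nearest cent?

laptop charger: Runtime = 40 min × 31 = 1240 min = 20.666666… h
laptop charger: 0.09 kW × 20.666666… h = 1.86 kWh
dishwasher: Runtime = 2 h/week × 2 weeks = 4 h
dishwasher: 1.25 kW × 4 h = 5 kWh
Total energy = 6.86 kWh
Cost = 6.86 × €0.30 = €2.06

€2.06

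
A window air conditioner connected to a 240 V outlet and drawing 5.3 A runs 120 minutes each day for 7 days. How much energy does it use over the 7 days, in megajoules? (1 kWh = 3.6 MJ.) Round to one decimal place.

64.1 MJ

Power = 5.3 A × 240 V = 1272 W = 1.272 kW
Runtime = 120 min × 7 = 840 min = 14 h
Energy = 1.272 kW × 14 h = 17.808 kWh
= 17.808 × 3.6 MJ = 64.1 MJ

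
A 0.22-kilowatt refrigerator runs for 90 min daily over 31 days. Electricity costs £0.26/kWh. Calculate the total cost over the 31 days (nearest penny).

£2.66

Runtime = 90 min × 31 = 2790 min = 46.5 h
Energy = 0.22 kW × 46.5 h = 10.23 kWh
Cost = 10.23 kWh × £0.26/kWh = £2.66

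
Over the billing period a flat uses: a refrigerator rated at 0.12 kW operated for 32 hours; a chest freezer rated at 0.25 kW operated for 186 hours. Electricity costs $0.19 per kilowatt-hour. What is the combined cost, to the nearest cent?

$9.56

refrigerator: 0.12 kW × 32 h = 3.84 kWh
chest freezer: 0.25 kW × 186 h = 46.5 kWh
Total energy = 50.34 kWh
Cost = 50.34 × $0.19 = $9.56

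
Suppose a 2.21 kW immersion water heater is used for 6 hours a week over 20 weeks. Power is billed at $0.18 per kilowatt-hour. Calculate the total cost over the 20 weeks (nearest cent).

$47.74

Runtime = 6 h/week × 20 weeks = 120 h
Energy = 2.21 kW × 120 h = 265.2 kWh
Cost = 265.2 kWh × $0.18/kWh = $47.74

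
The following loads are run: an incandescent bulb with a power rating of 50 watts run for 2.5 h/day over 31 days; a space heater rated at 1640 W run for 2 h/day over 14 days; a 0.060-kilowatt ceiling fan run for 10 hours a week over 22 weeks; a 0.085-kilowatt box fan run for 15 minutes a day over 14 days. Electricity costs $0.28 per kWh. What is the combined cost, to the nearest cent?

incandescent bulb: Runtime = 2.5 h/day × 31 days = 77.5 h
incandescent bulb: 0.05 kW × 77.5 h = 3.875 kWh
space heater: Runtime = 2 h/day × 14 days = 28 h
space heater: 1.64 kW × 28 h = 45.92 kWh
ceiling fan: Runtime = 10 h/week × 22 weeks = 220 h
ceiling fan: 0.06 kW × 220 h = 13.2 kWh
box fan: Runtime = 15 min × 14 = 210 min = 3.5 h
box fan: 0.085 kW × 3.5 h = 0.2975 kWh
Total energy = 63.2925 kWh
Cost = 63.2925 × $0.28 = $17.72

$17.72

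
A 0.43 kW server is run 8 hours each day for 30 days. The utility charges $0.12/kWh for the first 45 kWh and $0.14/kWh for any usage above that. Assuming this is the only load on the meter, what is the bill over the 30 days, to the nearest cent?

Runtime = 8 h/day × 30 days = 240 h
Energy = 0.43 kW × 240 h = 103.2 kWh
Tier 1 (0–45 kWh): 45 × $0.12 = $5.4
Above 45 kWh: 58.2 × $0.14 = $8.148
Bill = $13.55

$13.55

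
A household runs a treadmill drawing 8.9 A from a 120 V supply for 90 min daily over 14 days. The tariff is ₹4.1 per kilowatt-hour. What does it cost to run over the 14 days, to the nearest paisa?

Power = 8.9 A × 120 V = 1068 W = 1.068 kW
Runtime = 90 min × 14 = 1260 min = 21 h
Energy = 1.068 kW × 21 h = 22.428 kWh
Cost = 22.428 kWh × ₹4.1/kWh = ₹91.95

₹91.95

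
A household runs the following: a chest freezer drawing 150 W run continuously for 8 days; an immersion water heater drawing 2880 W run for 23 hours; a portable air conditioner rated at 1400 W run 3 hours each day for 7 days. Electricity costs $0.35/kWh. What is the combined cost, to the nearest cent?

$43.55

chest freezer: Runtime = 24 h × 8 = 192 h
chest freezer: 0.15 kW × 192 h = 28.8 kWh
immersion water heater: 2.88 kW × 23 h = 66.24 kWh
portable air conditioner: Runtime = 3 h/day × 7 days = 21 h
portable air conditioner: 1.4 kW × 21 h = 29.4 kWh
Total energy = 124.44 kWh
Cost = 124.44 × $0.35 = $43.55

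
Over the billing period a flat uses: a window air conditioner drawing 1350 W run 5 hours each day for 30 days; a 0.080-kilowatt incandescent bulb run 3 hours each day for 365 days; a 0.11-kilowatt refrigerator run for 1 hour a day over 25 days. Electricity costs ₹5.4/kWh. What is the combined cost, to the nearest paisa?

window air conditioner: Runtime = 5 h/day × 30 days = 150 h
window air conditioner: 1.35 kW × 150 h = 202.5 kWh
incandescent bulb: Runtime = 3 h/day × 365 days = 1095 h
incandescent bulb: 0.08 kW × 1095 h = 87.6 kWh
refrigerator: Runtime = 1 h/day × 25 days = 25 h
refrigerator: 0.11 kW × 25 h = 2.75 kWh
Total energy = 292.85 kWh
Cost = 292.85 × ₹5.4 = ₹1581.39

₹1581.39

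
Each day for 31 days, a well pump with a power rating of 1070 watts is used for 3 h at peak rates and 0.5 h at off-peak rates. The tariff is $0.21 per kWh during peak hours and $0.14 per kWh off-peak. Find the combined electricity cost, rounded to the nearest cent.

Peak energy = 1.07 kW × 3 h × 31 = 99.51 kWh
Off-peak energy = 1.07 kW × 0.5 h × 31 = 16.585 kWh
Cost = 99.51 × $0.21 + 16.585 × $0.14 = $20.8971 + $2.3219 = $23.22

$23.22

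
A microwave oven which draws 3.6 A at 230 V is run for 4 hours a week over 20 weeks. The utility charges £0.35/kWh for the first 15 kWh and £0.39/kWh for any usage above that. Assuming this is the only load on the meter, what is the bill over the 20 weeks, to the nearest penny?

£25.23

Power = 3.6 A × 230 V = 828 W = 0.828 kW
Runtime = 4 h/week × 20 weeks = 80 h
Energy = 0.828 kW × 80 h = 66.24 kWh
Tier 1 (0–15 kWh): 15 × £0.35 = £5.25
Above 15 kWh: 51.24 × £0.39 = £19.9836
Bill = £25.23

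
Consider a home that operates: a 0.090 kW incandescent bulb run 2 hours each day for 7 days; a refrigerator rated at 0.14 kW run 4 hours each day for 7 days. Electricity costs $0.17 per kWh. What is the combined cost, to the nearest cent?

incandescent bulb: Runtime = 2 h/day × 7 days = 14 h
incandescent bulb: 0.09 kW × 14 h = 1.26 kWh
refrigerator: Runtime = 4 h/day × 7 days = 28 h
refrigerator: 0.14 kW × 28 h = 3.92 kWh
Total energy = 5.18 kWh
Cost = 5.18 × $0.17 = $0.88

$0.88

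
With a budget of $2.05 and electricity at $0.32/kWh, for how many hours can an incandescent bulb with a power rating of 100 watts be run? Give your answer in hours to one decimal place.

64.1 h

Energy available = $2.05 ÷ $0.32/kWh = 6.4063 kWh
Hours = 6.4063 kWh ÷ 0.1 kW = 64.1 h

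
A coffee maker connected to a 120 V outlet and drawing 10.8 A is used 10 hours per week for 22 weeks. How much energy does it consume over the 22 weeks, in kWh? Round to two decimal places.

Power = 10.8 A × 120 V = 1296 W = 1.296 kW
Runtime = 10 h/week × 22 weeks = 220 h
Energy = 1.296 kW × 220 h = 285.12 kWh

285.12 kWh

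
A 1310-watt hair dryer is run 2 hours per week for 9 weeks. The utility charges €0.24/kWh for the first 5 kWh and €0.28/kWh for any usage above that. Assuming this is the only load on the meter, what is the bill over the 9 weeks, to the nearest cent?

Runtime = 2 h/week × 9 weeks = 18 h
Energy = 1.31 kW × 18 h = 23.58 kWh
Tier 1 (0–5 kWh): 5 × €0.24 = €1.2
Above 5 kWh: 18.58 × €0.28 = €5.2024
Bill = €6.40

€6.40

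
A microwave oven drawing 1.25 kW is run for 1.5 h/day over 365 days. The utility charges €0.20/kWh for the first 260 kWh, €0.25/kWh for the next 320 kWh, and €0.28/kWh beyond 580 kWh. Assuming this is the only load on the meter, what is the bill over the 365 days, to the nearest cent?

€161.23

Runtime = 1.5 h/day × 365 days = 547.5 h
Energy = 1.25 kW × 547.5 h = 684.375 kWh
Tier 1 (0–260 kWh): 260 × €0.20 = €52
Tier 2 (260–580 kWh): 320 × €0.25 = €80
Above 580 kWh: 104.375 × €0.28 = €29.225
Bill = €161.23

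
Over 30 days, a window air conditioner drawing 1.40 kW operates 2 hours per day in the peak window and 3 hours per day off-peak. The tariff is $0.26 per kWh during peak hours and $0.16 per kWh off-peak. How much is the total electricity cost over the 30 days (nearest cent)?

Peak energy = 1.4 kW × 2 h × 30 = 84 kWh
Off-peak energy = 1.4 kW × 3 h × 30 = 126 kWh
Cost = 84 × $0.26 + 126 × $0.16 = $21.84 + $20.16 = $42.00

$42.00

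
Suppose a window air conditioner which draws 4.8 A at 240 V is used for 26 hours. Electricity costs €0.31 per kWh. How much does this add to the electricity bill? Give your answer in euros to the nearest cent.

€9.29

Power = 4.8 A × 240 V = 1152 W = 1.152 kW
Energy = 1.152 kW × 26 h = 29.952 kWh
Cost = 29.952 kWh × €0.31/kWh = €9.29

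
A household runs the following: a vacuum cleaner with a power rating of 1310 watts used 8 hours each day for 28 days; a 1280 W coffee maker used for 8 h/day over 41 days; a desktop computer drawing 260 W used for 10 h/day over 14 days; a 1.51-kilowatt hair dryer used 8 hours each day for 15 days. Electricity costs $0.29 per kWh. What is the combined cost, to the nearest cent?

vacuum cleaner: Runtime = 8 h/day × 28 days = 224 h
vacuum cleaner: 1.31 kW × 224 h = 293.44 kWh
coffee maker: Runtime = 8 h/day × 41 days = 328 h
coffee maker: 1.28 kW × 328 h = 419.84 kWh
desktop computer: Runtime = 10 h/day × 14 days = 140 h
desktop computer: 0.26 kW × 140 h = 36.4 kWh
hair dryer: Runtime = 8 h/day × 15 days = 120 h
hair dryer: 1.51 kW × 120 h = 181.2 kWh
Total energy = 930.88 kWh
Cost = 930.88 × $0.29 = $269.96

$269.96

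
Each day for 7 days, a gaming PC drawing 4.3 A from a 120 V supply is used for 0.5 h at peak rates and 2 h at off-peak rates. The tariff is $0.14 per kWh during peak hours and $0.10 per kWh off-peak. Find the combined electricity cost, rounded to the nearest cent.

$0.98

Power = 4.3 A × 120 V = 516 W = 0.516 kW
Peak energy = 0.516 kW × 0.5 h × 7 = 1.806 kWh
Off-peak energy = 0.516 kW × 2 h × 7 = 7.224 kWh
Cost = 1.806 × $0.14 + 7.224 × $0.10 = $0.25284 + $0.7224 = $0.98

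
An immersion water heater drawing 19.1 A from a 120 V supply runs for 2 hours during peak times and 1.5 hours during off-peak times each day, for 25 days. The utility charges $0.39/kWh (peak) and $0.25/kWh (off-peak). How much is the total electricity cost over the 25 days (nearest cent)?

Power = 19.1 A × 120 V = 2292 W = 2.292 kW
Peak energy = 2.292 kW × 2 h × 25 = 114.6 kWh
Off-peak energy = 2.292 kW × 1.5 h × 25 = 85.95 kWh
Cost = 114.6 × $0.39 + 85.95 × $0.25 = $44.694 + $21.4875 = $66.18

$66.18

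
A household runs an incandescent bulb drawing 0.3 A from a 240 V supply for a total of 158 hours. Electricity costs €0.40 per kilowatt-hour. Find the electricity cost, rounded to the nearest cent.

Power = 0.3 A × 240 V = 72 W = 0.072 kW
Energy = 0.072 kW × 158 h = 11.376 kWh
Cost = 11.376 kWh × €0.40/kWh = €4.55

€4.55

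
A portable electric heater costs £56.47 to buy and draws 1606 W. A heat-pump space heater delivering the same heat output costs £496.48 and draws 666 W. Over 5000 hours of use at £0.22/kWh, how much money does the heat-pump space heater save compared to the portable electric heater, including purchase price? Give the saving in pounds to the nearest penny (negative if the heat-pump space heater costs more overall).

£593.99

portable electric heater: £56.47 + (1606/1000) kW × 5000 h × £0.22 = £56.47 + £1766.6 = £1823.07
heat-pump space heater: £496.48 + (666/1000) kW × 5000 h × £0.22 = £496.48 + £732.6 = £1229.08
Saving = £1823.07 − £1229.08 = £593.99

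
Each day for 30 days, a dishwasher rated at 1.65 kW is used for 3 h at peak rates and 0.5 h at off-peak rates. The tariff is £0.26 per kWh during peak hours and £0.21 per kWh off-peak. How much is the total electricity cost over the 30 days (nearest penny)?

Peak energy = 1.65 kW × 3 h × 30 = 148.5 kWh
Off-peak energy = 1.65 kW × 0.5 h × 30 = 24.75 kWh
Cost = 148.5 × £0.26 + 24.75 × £0.21 = £38.61 + £5.1975 = £43.81

£43.81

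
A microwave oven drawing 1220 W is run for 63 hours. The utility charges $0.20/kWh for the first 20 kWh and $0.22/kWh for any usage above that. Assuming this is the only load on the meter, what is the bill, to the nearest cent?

$16.51

Energy = 1.22 kW × 63 h = 76.86 kWh
Tier 1 (0–20 kWh): 20 × $0.20 = $4
Above 20 kWh: 56.86 × $0.22 = $12.5092
Bill = $16.51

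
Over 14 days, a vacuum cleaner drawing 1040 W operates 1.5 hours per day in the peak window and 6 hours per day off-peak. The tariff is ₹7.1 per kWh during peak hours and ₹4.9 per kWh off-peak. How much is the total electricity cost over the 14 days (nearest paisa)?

Peak energy = 1.04 kW × 1.5 h × 14 = 21.84 kWh
Off-peak energy = 1.04 kW × 6 h × 14 = 87.36 kWh
Cost = 21.84 × ₹7.1 + 87.36 × ₹4.9 = ₹155.064 + ₹428.064 = ₹583.13

₹583.13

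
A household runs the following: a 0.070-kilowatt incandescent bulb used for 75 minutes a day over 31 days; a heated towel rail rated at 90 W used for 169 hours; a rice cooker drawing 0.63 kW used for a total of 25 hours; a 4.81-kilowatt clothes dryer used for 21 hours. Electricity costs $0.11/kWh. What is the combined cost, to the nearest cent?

incandescent bulb: Runtime = 75 min × 31 = 2325 min = 38.75 h
incandescent bulb: 0.07 kW × 38.75 h = 2.7125 kWh
heated towel rail: 0.09 kW × 169 h = 15.21 kWh
rice cooker: 0.63 kW × 25 h = 15.75 kWh
clothes dryer: 4.81 kW × 21 h = 101.01 kWh
Total energy = 134.6825 kWh
Cost = 134.6825 × $0.11 = $14.82

$14.82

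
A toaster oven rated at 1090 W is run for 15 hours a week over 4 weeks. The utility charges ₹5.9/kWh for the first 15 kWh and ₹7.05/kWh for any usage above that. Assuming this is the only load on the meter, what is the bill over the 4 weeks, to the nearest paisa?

Runtime = 15 h/week × 4 weeks = 60 h
Energy = 1.09 kW × 60 h = 65.4 kWh
Tier 1 (0–15 kWh): 15 × ₹5.9 = ₹88.5
Above 15 kWh: 50.4 × ₹7.05 = ₹355.32
Bill = ₹443.82

₹443.82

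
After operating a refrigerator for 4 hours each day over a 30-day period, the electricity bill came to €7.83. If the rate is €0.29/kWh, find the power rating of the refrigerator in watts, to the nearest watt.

225 W

Energy = €7.83 ÷ €0.29/kWh = 27 kWh
Runtime = 4 h/day × 30 days = 120 h
Power = 27 kWh ÷ 120 h = 0.225 kW = 225 W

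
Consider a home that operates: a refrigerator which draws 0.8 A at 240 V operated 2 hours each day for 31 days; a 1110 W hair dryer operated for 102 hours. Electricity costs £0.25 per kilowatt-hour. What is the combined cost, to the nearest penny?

refrigerator: Power = 0.8 A × 240 V = 192 W = 0.192 kW
refrigerator: Runtime = 2 h/day × 31 days = 62 h
refrigerator: 0.192 kW × 62 h = 11.904 kWh
hair dryer: 1.11 kW × 102 h = 113.22 kWh
Total energy = 125.124 kWh
Cost = 125.124 × £0.25 = £31.28

£31.28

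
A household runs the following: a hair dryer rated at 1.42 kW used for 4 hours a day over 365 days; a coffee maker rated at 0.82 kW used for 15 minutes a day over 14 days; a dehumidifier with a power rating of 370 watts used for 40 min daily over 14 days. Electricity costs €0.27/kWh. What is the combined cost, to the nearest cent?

€561.47

hair dryer: Runtime = 4 h/day × 365 days = 1460 h
hair dryer: 1.42 kW × 1460 h = 2073.2 kWh
coffee maker: Runtime = 15 min × 14 = 210 min = 3.5 h
coffee maker: 0.82 kW × 3.5 h = 2.87 kWh
dehumidifier: Runtime = 40 min × 14 = 560 min = 9.333333… h
dehumidifier: 0.37 kW × 9.333333… h = 3.453333… kWh
Total energy = 2079.523333… kWh
Cost = 2079.523333… × €0.27 = €561.47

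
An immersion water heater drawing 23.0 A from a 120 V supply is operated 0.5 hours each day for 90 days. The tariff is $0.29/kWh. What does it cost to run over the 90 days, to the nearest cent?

$36.02

Power = 23.0 A × 120 V = 2760 W = 2.76 kW
Runtime = 0.5 h/day × 90 days = 45 h
Energy = 2.76 kW × 45 h = 124.2 kWh
Cost = 124.2 kWh × $0.29/kWh = $36.02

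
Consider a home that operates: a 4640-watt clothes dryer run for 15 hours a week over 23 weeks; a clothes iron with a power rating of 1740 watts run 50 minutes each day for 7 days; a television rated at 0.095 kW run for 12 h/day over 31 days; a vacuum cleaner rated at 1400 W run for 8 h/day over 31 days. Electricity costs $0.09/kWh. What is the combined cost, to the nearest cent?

clothes dryer: Runtime = 15 h/week × 23 weeks = 345 h
clothes dryer: 4.64 kW × 345 h = 1600.8 kWh
clothes iron: Runtime = 50 min × 7 = 350 min = 5.833333… h
clothes iron: 1.74 kW × 5.833333… h = 10.15 kWh
television: Runtime = 12 h/day × 31 days = 372 h
television: 0.095 kW × 372 h = 35.34 kWh
vacuum cleaner: Runtime = 8 h/day × 31 days = 248 h
vacuum cleaner: 1.4 kW × 248 h = 347.2 kWh
Total energy = 1993.49 kWh
Cost = 1993.49 × $0.09 = $179.41

$179.41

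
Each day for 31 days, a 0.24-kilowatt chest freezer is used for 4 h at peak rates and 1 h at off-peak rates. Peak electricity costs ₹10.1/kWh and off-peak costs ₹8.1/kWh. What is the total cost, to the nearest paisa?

Peak energy = 0.24 kW × 4 h × 31 = 29.76 kWh
Off-peak energy = 0.24 kW × 1 h × 31 = 7.44 kWh
Cost = 29.76 × ₹10.1 + 7.44 × ₹8.1 = ₹300.576 + ₹60.264 = ₹360.84

₹360.84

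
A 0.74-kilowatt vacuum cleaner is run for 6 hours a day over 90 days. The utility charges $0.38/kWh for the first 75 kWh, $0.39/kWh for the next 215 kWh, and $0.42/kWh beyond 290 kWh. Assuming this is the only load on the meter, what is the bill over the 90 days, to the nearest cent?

Runtime = 6 h/day × 90 days = 540 h
Energy = 0.74 kW × 540 h = 399.6 kWh
Tier 1 (0–75 kWh): 75 × $0.38 = $28.5
Tier 2 (75–290 kWh): 215 × $0.39 = $83.85
Above 290 kWh: 109.6 × $0.42 = $46.032
Bill = $158.38

$158.38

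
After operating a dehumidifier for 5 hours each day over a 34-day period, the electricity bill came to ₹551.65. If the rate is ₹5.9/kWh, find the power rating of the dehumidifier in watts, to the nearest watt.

Energy = ₹551.65 ÷ ₹5.9/kWh = 93.5 kWh
Runtime = 5 h/day × 34 days = 170 h
Power = 93.5 kWh ÷ 170 h = 0.55 kW = 550 W

550 W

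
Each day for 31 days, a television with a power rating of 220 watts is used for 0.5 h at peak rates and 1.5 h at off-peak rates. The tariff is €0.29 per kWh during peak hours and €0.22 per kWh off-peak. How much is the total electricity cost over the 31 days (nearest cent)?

Peak energy = 0.22 kW × 0.5 h × 31 = 3.41 kWh
Off-peak energy = 0.22 kW × 1.5 h × 31 = 10.23 kWh
Cost = 3.41 × €0.29 + 10.23 × €0.22 = €0.9889 + €2.2506 = €3.24

€3.24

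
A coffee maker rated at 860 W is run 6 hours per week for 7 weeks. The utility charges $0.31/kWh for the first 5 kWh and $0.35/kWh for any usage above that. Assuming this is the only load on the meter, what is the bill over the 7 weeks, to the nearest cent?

$12.44

Runtime = 6 h/week × 7 weeks = 42 h
Energy = 0.86 kW × 42 h = 36.12 kWh
Tier 1 (0–5 kWh): 5 × $0.31 = $1.55
Above 5 kWh: 31.12 × $0.35 = $10.892
Bill = $12.44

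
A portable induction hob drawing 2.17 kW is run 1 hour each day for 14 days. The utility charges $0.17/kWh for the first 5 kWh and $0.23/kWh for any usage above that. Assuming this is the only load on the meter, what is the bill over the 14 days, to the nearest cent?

$6.69

Runtime = 1 h/day × 14 days = 14 h
Energy = 2.17 kW × 14 h = 30.38 kWh
Tier 1 (0–5 kWh): 5 × $0.17 = $0.85
Above 5 kWh: 25.38 × $0.23 = $5.8374
Bill = $6.69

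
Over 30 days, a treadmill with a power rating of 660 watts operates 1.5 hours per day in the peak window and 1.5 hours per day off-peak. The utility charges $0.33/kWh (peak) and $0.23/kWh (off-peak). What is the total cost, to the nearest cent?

$16.63

Peak energy = 0.66 kW × 1.5 h × 30 = 29.7 kWh
Off-peak energy = 0.66 kW × 1.5 h × 30 = 29.7 kWh
Cost = 29.7 × $0.33 + 29.7 × $0.23 = $9.801 + $6.831 = $16.63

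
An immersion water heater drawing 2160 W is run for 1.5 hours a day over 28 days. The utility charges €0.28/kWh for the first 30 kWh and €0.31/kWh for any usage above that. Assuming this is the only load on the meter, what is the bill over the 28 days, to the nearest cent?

Runtime = 1.5 h/day × 28 days = 42 h
Energy = 2.16 kW × 42 h = 90.72 kWh
Tier 1 (0–30 kWh): 30 × €0.28 = €8.4
Above 30 kWh: 60.72 × €0.31 = €18.8232
Bill = €27.22

€27.22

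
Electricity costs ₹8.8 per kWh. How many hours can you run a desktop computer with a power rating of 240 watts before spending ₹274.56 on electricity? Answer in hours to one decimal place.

130.0 h

Energy available = ₹274.56 ÷ ₹8.8/kWh = 31.2 kWh
Hours = 31.2 kWh ÷ 0.24 kW = 130.0 h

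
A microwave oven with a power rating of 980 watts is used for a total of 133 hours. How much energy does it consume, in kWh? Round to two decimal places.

130.34 kWh

Energy = 0.98 kW × 133 h = 130.34 kWh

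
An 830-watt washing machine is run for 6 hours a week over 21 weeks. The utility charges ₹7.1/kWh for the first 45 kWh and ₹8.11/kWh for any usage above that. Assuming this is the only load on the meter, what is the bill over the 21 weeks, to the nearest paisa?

₹802.69

Runtime = 6 h/week × 21 weeks = 126 h
Energy = 0.83 kW × 126 h = 104.58 kWh
Tier 1 (0–45 kWh): 45 × ₹7.1 = ₹319.5
Above 45 kWh: 59.58 × ₹8.11 = ₹483.1938
Bill = ₹802.69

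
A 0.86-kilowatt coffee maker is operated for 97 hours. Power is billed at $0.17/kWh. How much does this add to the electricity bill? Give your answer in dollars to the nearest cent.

Energy = 0.86 kW × 97 h = 83.42 kWh
Cost = 83.42 kWh × $0.17/kWh = $14.18

$14.18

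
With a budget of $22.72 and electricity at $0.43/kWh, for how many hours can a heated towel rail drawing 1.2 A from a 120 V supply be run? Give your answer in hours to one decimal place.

Power = 1.2 A × 120 V = 144 W = 0.144 kW
Energy available = $22.72 ÷ $0.43/kWh = 52.8372 kWh
Hours = 52.8372 kWh ÷ 0.144 kW = 366.9 h

366.9 h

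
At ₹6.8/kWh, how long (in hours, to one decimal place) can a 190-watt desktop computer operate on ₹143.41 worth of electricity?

Energy available = ₹143.41 ÷ ₹6.8/kWh = 21.0897 kWh
Hours = 21.0897 kWh ÷ 0.19 kW = 111.0 h

111.0 h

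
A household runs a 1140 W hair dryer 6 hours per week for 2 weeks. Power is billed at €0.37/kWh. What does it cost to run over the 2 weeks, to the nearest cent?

Runtime = 6 h/week × 2 weeks = 12 h
Energy = 1.14 kW × 12 h = 13.68 kWh
Cost = 13.68 kWh × €0.37/kWh = €5.06

€5.06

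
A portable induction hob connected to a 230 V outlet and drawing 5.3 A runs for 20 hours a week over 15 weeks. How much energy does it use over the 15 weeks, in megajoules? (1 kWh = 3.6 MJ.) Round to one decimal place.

1316.5 MJ

Power = 5.3 A × 230 V = 1219 W = 1.219 kW
Runtime = 20 h/week × 15 weeks = 300 h
Energy = 1.219 kW × 300 h = 365.7 kWh
= 365.7 × 3.6 MJ = 1316.5 MJ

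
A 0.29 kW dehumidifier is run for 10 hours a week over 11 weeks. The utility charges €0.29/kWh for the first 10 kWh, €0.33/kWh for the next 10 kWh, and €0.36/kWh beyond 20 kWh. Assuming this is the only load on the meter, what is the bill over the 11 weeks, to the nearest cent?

€10.48

Runtime = 10 h/week × 11 weeks = 110 h
Energy = 0.29 kW × 110 h = 31.9 kWh
Tier 1 (0–10 kWh): 10 × €0.29 = €2.9
Tier 2 (10–20 kWh): 10 × €0.33 = €3.3
Above 20 kWh: 11.9 × €0.36 = €4.284
Bill = €10.48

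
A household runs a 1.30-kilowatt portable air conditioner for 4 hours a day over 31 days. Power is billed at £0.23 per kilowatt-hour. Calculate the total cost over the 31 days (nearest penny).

£37.08

Runtime = 4 h/day × 31 days = 124 h
Energy = 1.3 kW × 124 h = 161.2 kWh
Cost = 161.2 kWh × £0.23/kWh = £37.08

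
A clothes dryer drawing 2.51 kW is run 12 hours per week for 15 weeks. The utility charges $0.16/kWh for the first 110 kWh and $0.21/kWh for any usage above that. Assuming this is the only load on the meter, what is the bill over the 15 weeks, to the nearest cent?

Runtime = 12 h/week × 15 weeks = 180 h
Energy = 2.51 kW × 180 h = 451.8 kWh
Tier 1 (0–110 kWh): 110 × $0.16 = $17.6
Above 110 kWh: 341.8 × $0.21 = $71.778
Bill = $89.38

$89.38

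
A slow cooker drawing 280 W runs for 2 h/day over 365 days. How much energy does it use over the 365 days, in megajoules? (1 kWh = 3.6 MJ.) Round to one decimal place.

735.8 MJ

Runtime = 2 h/day × 365 days = 730 h
Energy = 0.28 kW × 730 h = 204.4 kWh
= 204.4 × 3.6 MJ = 735.8 MJ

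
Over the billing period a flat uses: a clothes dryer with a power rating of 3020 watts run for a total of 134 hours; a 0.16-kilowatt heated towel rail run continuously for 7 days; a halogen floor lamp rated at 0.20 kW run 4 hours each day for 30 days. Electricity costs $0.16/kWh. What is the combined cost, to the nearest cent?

clothes dryer: 3.02 kW × 134 h = 404.68 kWh
heated towel rail: Runtime = 24 h × 7 = 168 h
heated towel rail: 0.16 kW × 168 h = 26.88 kWh
halogen floor lamp: Runtime = 4 h/day × 30 days = 120 h
halogen floor lamp: 0.2 kW × 120 h = 24 kWh
Total energy = 455.56 kWh
Cost = 455.56 × $0.16 = $72.89

$72.89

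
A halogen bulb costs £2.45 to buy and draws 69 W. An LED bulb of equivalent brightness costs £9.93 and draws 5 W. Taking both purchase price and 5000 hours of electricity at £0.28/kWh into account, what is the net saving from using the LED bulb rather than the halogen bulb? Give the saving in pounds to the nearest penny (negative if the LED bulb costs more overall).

£82.12

halogen bulb: £2.45 + (69/1000) kW × 5000 h × £0.28 = £2.45 + £96.6 = £99.05
LED bulb: £9.93 + (5/1000) kW × 5000 h × £0.28 = £9.93 + £7 = £16.93
Saving = £99.05 − £16.93 = £82.12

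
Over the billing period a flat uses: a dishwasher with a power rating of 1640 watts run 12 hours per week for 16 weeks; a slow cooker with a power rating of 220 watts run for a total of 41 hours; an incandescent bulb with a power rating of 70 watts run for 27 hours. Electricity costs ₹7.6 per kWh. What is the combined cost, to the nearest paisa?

dishwasher: Runtime = 12 h/week × 16 weeks = 192 h
dishwasher: 1.64 kW × 192 h = 314.88 kWh
slow cooker: 0.22 kW × 41 h = 9.02 kWh
incandescent bulb: 0.07 kW × 27 h = 1.89 kWh
Total energy = 325.79 kWh
Cost = 325.79 × ₹7.6 = ₹2476.00

₹2476.00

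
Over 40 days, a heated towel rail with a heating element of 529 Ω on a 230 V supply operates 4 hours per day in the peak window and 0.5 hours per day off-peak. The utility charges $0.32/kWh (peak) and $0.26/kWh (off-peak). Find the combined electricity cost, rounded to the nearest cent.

Power = V²/R = 230²/529 = 100 W = 0.1 kW
Peak energy = 0.1 kW × 4 h × 40 = 16 kWh
Off-peak energy = 0.1 kW × 0.5 h × 40 = 2 kWh
Cost = 16 × $0.32 + 2 × $0.26 = $5.12 + $0.52 = $5.64

$5.64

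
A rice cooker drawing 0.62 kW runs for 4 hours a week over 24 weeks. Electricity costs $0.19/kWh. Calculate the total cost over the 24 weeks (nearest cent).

Runtime = 4 h/week × 24 weeks = 96 h
Energy = 0.62 kW × 96 h = 59.52 kWh
Cost = 59.52 kWh × $0.19/kWh = $11.31

$11.31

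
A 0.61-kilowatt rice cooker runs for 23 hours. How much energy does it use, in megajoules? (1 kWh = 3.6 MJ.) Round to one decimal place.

50.5 MJ

Energy = 0.61 kW × 23 h = 14.03 kWh
= 14.03 × 3.6 MJ = 50.5 MJ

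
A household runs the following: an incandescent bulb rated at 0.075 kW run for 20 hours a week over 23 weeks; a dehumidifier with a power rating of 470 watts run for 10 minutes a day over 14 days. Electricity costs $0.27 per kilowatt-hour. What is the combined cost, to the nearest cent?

$9.61

incandescent bulb: Runtime = 20 h/week × 23 weeks = 460 h
incandescent bulb: 0.075 kW × 460 h = 34.5 kWh
dehumidifier: Runtime = 10 min × 14 = 140 min = 2.333333… h
dehumidifier: 0.47 kW × 2.333333… h = 1.096666… kWh
Total energy = 35.596666… kWh
Cost = 35.596666… × $0.27 = $9.61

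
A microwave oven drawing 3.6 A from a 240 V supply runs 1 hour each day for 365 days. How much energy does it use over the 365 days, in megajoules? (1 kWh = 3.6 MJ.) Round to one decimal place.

1135.3 MJ

Power = 3.6 A × 240 V = 864 W = 0.864 kW
Runtime = 1 h/day × 365 days = 365 h
Energy = 0.864 kW × 365 h = 315.36 kWh
= 315.36 × 3.6 MJ = 1135.3 MJ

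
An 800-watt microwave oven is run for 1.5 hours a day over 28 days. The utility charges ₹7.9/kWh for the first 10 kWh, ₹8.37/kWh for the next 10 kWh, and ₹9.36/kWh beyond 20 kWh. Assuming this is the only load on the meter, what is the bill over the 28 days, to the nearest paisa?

Runtime = 1.5 h/day × 28 days = 42 h
Energy = 0.8 kW × 42 h = 33.6 kWh
Tier 1 (0–10 kWh): 10 × ₹7.9 = ₹79
Tier 2 (10–20 kWh): 10 × ₹8.37 = ₹83.7
Above 20 kWh: 13.6 × ₹9.36 = ₹127.296
Bill = ₹290.00

₹290.00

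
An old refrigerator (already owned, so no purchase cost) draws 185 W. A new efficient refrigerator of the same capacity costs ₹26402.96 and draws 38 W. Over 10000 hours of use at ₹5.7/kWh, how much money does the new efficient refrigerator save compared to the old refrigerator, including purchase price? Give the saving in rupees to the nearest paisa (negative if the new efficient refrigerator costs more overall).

old refrigerator: ₹0.00 + (185/1000) kW × 10000 h × ₹5.7 = ₹0.00 + ₹10545 = ₹10545
new efficient refrigerator: ₹26402.96 + (38/1000) kW × 10000 h × ₹5.7 = ₹26402.96 + ₹2166 = ₹28568.96
Saving = ₹10545 − ₹28568.96 = −₹18023.96

-₹18023.96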